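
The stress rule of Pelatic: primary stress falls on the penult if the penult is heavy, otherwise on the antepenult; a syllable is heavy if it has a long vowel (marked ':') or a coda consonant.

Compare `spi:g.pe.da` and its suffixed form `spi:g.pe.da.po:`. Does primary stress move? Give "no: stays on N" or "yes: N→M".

yes: 1→2

Base `spi:g.pe.da` (3 syllables):
  Weights: 1 spi:g H, 2 pe L, 3 da L.
  The penult (syllable 2, pe) is light, so stress falls on the antepenult (syllable 1, spi:g).
  → primary stress on syllable 1.
Suffixed `spi:g.pe.da.po:` (4 syllables):
  Weights: 2 pe L, 3 da L, 4 po: H.
  The penult (syllable 3, da) is light, so stress falls on the antepenult (syllable 2, pe).
  → primary stress on syllable 2.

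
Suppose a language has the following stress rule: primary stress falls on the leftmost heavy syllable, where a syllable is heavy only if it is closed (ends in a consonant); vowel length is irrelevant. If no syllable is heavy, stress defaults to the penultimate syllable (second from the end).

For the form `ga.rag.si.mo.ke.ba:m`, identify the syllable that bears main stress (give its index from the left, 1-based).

Weights: 1 ga L, 2 rag H, 3 si L, 4 mo L, 5 ke L, 6 ba:m H.
Heavy syllables in the domain: 2, 6. The leftmost is syllable 2 (rag).
Primary stress: syllable 2 → ga.ˈrag.si.mo.ke.ba:m.

2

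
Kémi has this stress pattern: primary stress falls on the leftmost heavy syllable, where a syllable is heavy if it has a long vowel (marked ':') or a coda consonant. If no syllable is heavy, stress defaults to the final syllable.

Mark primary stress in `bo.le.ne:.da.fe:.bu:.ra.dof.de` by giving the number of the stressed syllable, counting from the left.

Weights: 1 bo L, 2 le L, 3 ne: H, 4 da L, 5 fe: H, 6 bu: H, 7 ra L, 8 dof H, 9 de L.
Heavy syllables in the domain: 3, 5, 6, 8. The leftmost is syllable 3 (ne:).
Primary stress: syllable 3 → bo.le.ˈne:.da.fe:.bu:.ra.dof.de.

3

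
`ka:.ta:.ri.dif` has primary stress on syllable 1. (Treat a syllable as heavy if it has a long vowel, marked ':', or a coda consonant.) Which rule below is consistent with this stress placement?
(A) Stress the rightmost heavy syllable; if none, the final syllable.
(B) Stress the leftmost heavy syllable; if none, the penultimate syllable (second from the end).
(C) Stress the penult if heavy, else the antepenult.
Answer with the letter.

Rule A → syllable 4 (observed: 1).
Rule B → syllable 1 ✓.
Rule C → syllable 2 (observed: 1).

B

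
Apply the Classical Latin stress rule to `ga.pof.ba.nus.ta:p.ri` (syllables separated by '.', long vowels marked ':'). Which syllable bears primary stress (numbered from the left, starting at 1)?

Classical Latin: stress the penult if heavy (long vowel or closed), else the antepenult.
Weights: 4 nus H, 5 ta:p H, 6 ri L.
The penult (syllable 5, ta:p) is heavy, so it takes stress.
Stress on syllable 5: ga.pof.ba.nus.ˈta:p.ri.

5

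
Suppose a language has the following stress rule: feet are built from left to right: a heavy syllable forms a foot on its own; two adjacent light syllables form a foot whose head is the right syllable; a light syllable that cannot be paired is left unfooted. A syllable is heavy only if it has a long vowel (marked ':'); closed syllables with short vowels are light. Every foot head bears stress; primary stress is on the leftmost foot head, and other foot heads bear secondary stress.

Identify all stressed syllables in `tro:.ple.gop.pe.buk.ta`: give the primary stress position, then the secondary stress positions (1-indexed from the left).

Weights: 1 tro: H, 2 ple L, 3 gop L, 4 pe L, 5 buk L, 6 ta L.
Parse left to right (heavy = foot alone; LL = one foot; stranded L unfooted): (ˈtro:) (ple.ˈgop) (pe.ˈbuk) ta.
Foot heads: 1, 3, 5.
Primary stress on the leftmost head = syllable 1.
Secondary stress on 3, 5: ˈtro:.ple.ˌgop.pe.ˌbuk.ta.

primary 1, secondary 3, 5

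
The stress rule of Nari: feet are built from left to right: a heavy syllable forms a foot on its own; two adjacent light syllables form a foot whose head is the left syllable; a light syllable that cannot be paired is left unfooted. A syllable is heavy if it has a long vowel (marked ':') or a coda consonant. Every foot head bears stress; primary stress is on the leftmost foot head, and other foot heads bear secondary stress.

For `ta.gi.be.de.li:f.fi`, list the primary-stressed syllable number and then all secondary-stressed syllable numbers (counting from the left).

Weights: 1 ta L, 2 gi L, 3 be L, 4 de L, 5 li:f H, 6 fi L.
Parse left to right (heavy = foot alone; LL = one foot; stranded L unfooted): (ˈta.gi) (ˈbe.de) (ˈli:f) fi.
Foot heads: 1, 3, 5.
Primary stress on the leftmost head = syllable 1.
Secondary stress on 3, 5: ˈta.gi.ˌbe.de.ˌli:f.fi.

primary 1, secondary 3, 5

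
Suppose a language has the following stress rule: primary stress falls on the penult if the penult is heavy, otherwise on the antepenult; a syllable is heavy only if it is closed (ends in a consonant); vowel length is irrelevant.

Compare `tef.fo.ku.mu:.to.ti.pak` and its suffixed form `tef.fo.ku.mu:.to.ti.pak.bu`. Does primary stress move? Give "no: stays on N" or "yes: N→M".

Base `tef.fo.ku.mu:.to.ti.pak` (7 syllables):
  Weights: 5 to L, 6 ti L, 7 pak H.
  The penult (syllable 6, ti) is light, so stress falls on the antepenult (syllable 5, to).
  → primary stress on syllable 5.
Suffixed `tef.fo.ku.mu:.to.ti.pak.bu` (8 syllables):
  Weights: 6 ti L, 7 pak H, 8 bu L.
  The penult (syllable 7, pak) is heavy, so it takes stress.
  → primary stress on syllable 7.

yes: 5→7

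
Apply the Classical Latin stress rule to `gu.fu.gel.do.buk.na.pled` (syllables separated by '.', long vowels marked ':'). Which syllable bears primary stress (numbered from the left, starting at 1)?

Classical Latin: stress the penult if heavy (long vowel or closed), else the antepenult.
Weights: 5 buk H, 6 na L, 7 pled H.
The penult (syllable 6, na) is light, so stress falls on the antepenult (syllable 5, buk).
Stress on syllable 5: gu.fu.gel.do.ˈbuk.na.pled.

5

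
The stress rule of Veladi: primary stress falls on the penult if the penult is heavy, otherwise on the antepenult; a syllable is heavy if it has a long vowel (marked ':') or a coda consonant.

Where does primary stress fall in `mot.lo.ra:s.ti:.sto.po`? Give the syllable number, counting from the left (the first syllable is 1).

Weights: 4 ti: H, 5 sto L, 6 po L.
The penult (syllable 5, sto) is light, so stress falls on the antepenult (syllable 4, ti:).
Primary stress: syllable 4 → mot.lo.ra:s.ˈti:.sto.po.

4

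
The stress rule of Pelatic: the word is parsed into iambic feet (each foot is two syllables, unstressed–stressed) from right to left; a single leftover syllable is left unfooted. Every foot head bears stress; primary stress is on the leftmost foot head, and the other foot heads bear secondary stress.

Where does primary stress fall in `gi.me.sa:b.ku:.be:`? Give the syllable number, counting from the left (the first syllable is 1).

3

Parse right to left into iambic (σˈσ) feet: gi (me.ˈsa:b) (ku:.ˈbe:). Syllable 1 is left unfooted.
Foot heads (stressed positions): 3, 5.
End Rule Leftmost: primary stress on the leftmost head = syllable 3.
Primary stress: syllable 3 → gi.me.ˈsa:b.ku:.be:.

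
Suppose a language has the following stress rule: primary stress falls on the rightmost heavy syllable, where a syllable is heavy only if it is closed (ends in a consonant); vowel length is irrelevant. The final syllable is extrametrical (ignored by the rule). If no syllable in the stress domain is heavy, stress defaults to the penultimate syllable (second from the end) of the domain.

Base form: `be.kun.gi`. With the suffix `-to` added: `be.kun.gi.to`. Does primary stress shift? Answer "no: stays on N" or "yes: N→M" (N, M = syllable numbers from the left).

Base `be.kun.gi` (3 syllables):
  The final syllable (3, gi) is extrametrical; the stress domain is syllables 1–2.
  Weights: 1 be L, 2 kun H.
  Heavy syllables in the domain: 2. The rightmost is syllable 2 (kun).
  → primary stress on syllable 2.
Suffixed `be.kun.gi.to` (4 syllables):
  The final syllable (4, to) is extrametrical; the stress domain is syllables 1–3.
  Weights: 1 be L, 2 kun H, 3 gi L.
  Heavy syllables in the domain: 2. The rightmost is syllable 2 (kun).
  → primary stress on syllable 2.

no: stays on 2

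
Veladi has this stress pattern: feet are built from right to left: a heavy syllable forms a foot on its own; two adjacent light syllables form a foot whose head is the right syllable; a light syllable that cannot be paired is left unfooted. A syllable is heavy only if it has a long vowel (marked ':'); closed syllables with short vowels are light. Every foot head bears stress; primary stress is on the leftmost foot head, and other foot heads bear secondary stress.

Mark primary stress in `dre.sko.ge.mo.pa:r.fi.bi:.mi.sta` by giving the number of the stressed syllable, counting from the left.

2

Weights: 1 dre L, 2 sko L, 3 ge L, 4 mo L, 5 pa:r H, 6 fi L, 7 bi: H, 8 mi L, 9 sta L.
Parse right to left (heavy = foot alone; LL = one foot; stranded L unfooted): (dre.ˈsko) (ge.ˈmo) (ˈpa:r) fi (ˈbi:) (mi.ˈsta).
Foot heads: 2, 4, 5, 7, 9.
Primary stress on the leftmost head = syllable 2.
Primary stress: syllable 2 → dre.ˈsko.ge.mo.pa:r.fi.bi:.mi.sta.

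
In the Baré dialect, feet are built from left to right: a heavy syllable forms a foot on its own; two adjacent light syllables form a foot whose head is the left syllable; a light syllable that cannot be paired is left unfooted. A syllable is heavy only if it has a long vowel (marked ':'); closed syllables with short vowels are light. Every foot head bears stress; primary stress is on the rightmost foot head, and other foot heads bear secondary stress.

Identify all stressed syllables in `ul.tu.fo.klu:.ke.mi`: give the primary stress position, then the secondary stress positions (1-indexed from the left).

primary 5, secondary 1, 4

Weights: 1 ul L, 2 tu L, 3 fo L, 4 klu: H, 5 ke L, 6 mi L.
Parse left to right (heavy = foot alone; LL = one foot; stranded L unfooted): (ˈul.tu) fo (ˈklu:) (ˈke.mi).
Foot heads: 1, 4, 5.
Primary stress on the rightmost head = syllable 5.
Secondary stress on 1, 4: ˌul.tu.fo.ˌklu:.ˈke.mi.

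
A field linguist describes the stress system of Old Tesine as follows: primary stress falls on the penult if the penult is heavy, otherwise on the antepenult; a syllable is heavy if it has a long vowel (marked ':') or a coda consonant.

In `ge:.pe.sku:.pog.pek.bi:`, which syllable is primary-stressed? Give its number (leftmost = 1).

Weights: 4 pog H, 5 pek H, 6 bi: H.
The penult (syllable 5, pek) is heavy, so it takes stress.
Primary stress: syllable 5 → ge:.pe.sku:.pog.ˈpek.bi:.

5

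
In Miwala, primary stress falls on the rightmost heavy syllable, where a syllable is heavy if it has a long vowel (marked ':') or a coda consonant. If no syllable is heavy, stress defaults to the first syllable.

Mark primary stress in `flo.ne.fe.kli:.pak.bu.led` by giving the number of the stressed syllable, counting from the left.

7

Weights: 1 flo L, 2 ne L, 3 fe L, 4 kli: H, 5 pak H, 6 bu L, 7 led H.
Heavy syllables in the domain: 4, 5, 7. The rightmost is syllable 7 (led).
Primary stress: syllable 7 → flo.ne.fe.kli:.pak.bu.ˈled.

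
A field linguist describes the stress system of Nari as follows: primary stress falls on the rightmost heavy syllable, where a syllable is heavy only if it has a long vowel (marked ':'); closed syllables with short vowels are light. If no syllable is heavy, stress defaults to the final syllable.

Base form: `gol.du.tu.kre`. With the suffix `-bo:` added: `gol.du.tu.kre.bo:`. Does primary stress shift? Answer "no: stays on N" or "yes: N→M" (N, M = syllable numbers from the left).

yes: 4→5

Base `gol.du.tu.kre` (4 syllables):
  Weights: 1 gol L, 2 du L, 3 tu L, 4 kre L.
  No heavy syllable in the domain; default to the final syllable = syllable 4.
  → primary stress on syllable 4.
Suffixed `gol.du.tu.kre.bo:` (5 syllables):
  Weights: 1 gol L, 2 du L, 3 tu L, 4 kre L, 5 bo: H.
  Heavy syllables in the domain: 5. The rightmost is syllable 5 (bo:).
  → primary stress on syllable 5.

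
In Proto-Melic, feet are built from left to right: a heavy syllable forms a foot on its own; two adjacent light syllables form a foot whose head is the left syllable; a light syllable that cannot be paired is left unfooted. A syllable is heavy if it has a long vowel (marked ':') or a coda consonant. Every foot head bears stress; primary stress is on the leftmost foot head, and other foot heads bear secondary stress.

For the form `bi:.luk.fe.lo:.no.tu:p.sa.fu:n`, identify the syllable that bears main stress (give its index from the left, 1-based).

Weights: 1 bi: H, 2 luk H, 3 fe L, 4 lo: H, 5 no L, 6 tu:p H, 7 sa L, 8 fu:n H.
Parse left to right (heavy = foot alone; LL = one foot; stranded L unfooted): (ˈbi:) (ˈluk) fe (ˈlo:) no (ˈtu:p) sa (ˈfu:n).
Foot heads: 1, 2, 4, 6, 8.
Primary stress on the leftmost head = syllable 1.
Primary stress: syllable 1 → ˈbi:.luk.fe.lo:.no.tu:p.sa.fu:n.

1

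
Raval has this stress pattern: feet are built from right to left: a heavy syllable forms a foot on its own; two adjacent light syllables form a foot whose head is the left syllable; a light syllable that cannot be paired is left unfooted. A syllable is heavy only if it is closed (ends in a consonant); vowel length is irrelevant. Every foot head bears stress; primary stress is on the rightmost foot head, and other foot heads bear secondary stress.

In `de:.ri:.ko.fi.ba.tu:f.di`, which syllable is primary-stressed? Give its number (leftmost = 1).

6

Weights: 1 de: L, 2 ri: L, 3 ko L, 4 fi L, 5 ba L, 6 tu:f H, 7 di L.
Parse right to left (heavy = foot alone; LL = one foot; stranded L unfooted): de: (ˈri:.ko) (ˈfi.ba) (ˈtu:f) di.
Foot heads: 2, 4, 6.
Primary stress on the rightmost head = syllable 6.
Primary stress: syllable 6 → de:.ri:.ko.fi.ba.ˈtu:f.di.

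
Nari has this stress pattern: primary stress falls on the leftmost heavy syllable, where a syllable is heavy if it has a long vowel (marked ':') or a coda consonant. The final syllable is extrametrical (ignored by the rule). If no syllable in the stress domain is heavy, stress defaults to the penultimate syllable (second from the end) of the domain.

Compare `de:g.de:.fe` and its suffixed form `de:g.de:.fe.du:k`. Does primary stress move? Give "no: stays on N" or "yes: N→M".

no: stays on 1

Base `de:g.de:.fe` (3 syllables):
  The final syllable (3, fe) is extrametrical; the stress domain is syllables 1–2.
  Weights: 1 de:g H, 2 de: H.
  Heavy syllables in the domain: 1, 2. The leftmost is syllable 1 (de:g).
  → primary stress on syllable 1.
Suffixed `de:g.de:.fe.du:k` (4 syllables):
  The final syllable (4, du:k) is extrametrical; the stress domain is syllables 1–3.
  Weights: 1 de:g H, 2 de: H, 3 fe L.
  Heavy syllables in the domain: 1, 2. The leftmost is syllable 1 (de:g).
  → primary stress on syllable 1.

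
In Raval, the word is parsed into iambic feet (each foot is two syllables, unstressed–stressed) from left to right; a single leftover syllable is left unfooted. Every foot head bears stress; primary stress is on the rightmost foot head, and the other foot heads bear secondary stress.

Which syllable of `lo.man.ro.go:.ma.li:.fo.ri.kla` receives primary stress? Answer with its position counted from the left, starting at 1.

8

Parse left to right into iambic (σˈσ) feet: (lo.ˈman) (ro.ˈgo:) (ma.ˈli:) (fo.ˈri) kla. Syllable 9 is left unfooted.
Foot heads (stressed positions): 2, 4, 6, 8.
End Rule Rightmost: primary stress on the rightmost head = syllable 8.
Primary stress: syllable 8 → lo.man.ro.go:.ma.li:.fo.ˈri.kla.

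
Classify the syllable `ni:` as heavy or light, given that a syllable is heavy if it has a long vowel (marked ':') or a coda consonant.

`ni:`: long vowel, open (no coda). Long vowel → heavy.

heavy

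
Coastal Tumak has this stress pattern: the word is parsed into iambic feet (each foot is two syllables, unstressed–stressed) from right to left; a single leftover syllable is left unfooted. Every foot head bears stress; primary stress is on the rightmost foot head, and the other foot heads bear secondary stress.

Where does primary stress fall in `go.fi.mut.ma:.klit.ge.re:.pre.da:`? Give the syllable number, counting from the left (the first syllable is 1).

9

Parse right to left into iambic (σˈσ) feet: go (fi.ˈmut) (ma:.ˈklit) (ge.ˈre:) (pre.ˈda:). Syllable 1 is left unfooted.
Foot heads (stressed positions): 3, 5, 7, 9.
End Rule Rightmost: primary stress on the rightmost head = syllable 9.
Primary stress: syllable 9 → go.fi.mut.ma:.klit.ge.re:.pre.ˈda:.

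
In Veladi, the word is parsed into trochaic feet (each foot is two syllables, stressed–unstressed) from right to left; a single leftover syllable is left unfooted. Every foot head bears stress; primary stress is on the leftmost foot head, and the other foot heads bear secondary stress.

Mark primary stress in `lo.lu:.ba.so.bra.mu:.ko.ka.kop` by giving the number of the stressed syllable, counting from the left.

2

Parse right to left into trochaic (ˈσσ) feet: lo (ˈlu:.ba) (ˈso.bra) (ˈmu:.ko) (ˈka.kop). Syllable 1 is left unfooted.
Foot heads (stressed positions): 2, 4, 6, 8.
End Rule Leftmost: primary stress on the leftmost head = syllable 2.
Primary stress: syllable 2 → lo.ˈlu:.ba.so.bra.mu:.ko.ka.kop.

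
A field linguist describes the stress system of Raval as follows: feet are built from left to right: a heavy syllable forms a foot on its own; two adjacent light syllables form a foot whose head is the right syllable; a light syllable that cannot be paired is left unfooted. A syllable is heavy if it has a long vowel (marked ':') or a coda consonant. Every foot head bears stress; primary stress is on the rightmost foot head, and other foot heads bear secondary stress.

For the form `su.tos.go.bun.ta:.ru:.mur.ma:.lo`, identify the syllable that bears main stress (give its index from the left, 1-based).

8

Weights: 1 su L, 2 tos H, 3 go L, 4 bun H, 5 ta: H, 6 ru: H, 7 mur H, 8 ma: H, 9 lo L.
Parse left to right (heavy = foot alone; LL = one foot; stranded L unfooted): su (ˈtos) go (ˈbun) (ˈta:) (ˈru:) (ˈmur) (ˈma:) lo.
Foot heads: 2, 4, 5, 6, 7, 8.
Primary stress on the rightmost head = syllable 8.
Primary stress: syllable 8 → su.tos.go.bun.ta:.ru:.mur.ˈma:.lo.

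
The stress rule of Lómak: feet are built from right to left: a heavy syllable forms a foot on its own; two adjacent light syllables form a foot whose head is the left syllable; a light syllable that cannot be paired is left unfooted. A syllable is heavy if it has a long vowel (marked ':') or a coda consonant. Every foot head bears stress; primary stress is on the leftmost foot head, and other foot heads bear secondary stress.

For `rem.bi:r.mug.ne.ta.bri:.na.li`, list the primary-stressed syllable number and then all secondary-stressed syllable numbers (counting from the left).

primary 1, secondary 2, 3, 4, 6, 7

Weights: 1 rem H, 2 bi:r H, 3 mug H, 4 ne L, 5 ta L, 6 bri: H, 7 na L, 8 li L.
Parse right to left (heavy = foot alone; LL = one foot; stranded L unfooted): (ˈrem) (ˈbi:r) (ˈmug) (ˈne.ta) (ˈbri:) (ˈna.li).
Foot heads: 1, 2, 3, 4, 6, 7.
Primary stress on the leftmost head = syllable 1.
Secondary stress on 2, 3, 4, 6, 7: ˈrem.ˌbi:r.ˌmug.ˌne.ta.ˌbri:.ˌna.li.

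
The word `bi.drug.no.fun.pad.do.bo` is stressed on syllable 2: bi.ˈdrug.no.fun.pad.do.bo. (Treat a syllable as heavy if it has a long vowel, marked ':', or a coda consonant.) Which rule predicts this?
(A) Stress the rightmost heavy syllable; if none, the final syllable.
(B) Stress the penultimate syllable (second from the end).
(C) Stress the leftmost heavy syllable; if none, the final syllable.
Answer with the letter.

Rule A → syllable 5 (observed: 2).
Rule B → syllable 6 (observed: 2).
Rule C → syllable 2 ✓.

C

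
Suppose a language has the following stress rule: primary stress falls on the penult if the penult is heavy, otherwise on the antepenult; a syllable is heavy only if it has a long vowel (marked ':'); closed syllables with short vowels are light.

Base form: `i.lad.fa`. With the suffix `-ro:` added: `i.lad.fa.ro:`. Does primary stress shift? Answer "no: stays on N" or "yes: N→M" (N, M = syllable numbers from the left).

yes: 1→2

Base `i.lad.fa` (3 syllables):
  Weights: 1 i L, 2 lad L, 3 fa L.
  The penult (syllable 2, lad) is light, so stress falls on the antepenult (syllable 1, i).
  → primary stress on syllable 1.
Suffixed `i.lad.fa.ro:` (4 syllables):
  Weights: 2 lad L, 3 fa L, 4 ro: H.
  The penult (syllable 3, fa) is light, so stress falls on the antepenult (syllable 2, lad).
  → primary stress on syllable 2.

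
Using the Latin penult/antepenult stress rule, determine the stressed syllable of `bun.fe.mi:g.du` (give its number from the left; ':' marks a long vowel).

3

Classical Latin: stress the penult if heavy (long vowel or closed), else the antepenult.
Weights: 2 fe L, 3 mi:g H, 4 du L.
The penult (syllable 3, mi:g) is heavy, so it takes stress.
Stress on syllable 3: bun.fe.ˈmi:g.du.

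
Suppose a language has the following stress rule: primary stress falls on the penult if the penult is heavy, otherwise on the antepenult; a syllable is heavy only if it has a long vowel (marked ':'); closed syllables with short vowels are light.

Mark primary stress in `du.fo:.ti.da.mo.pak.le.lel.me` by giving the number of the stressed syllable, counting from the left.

7

Weights: 7 le L, 8 lel L, 9 me L.
The penult (syllable 8, lel) is light, so stress falls on the antepenult (syllable 7, le).
Primary stress: syllable 7 → du.fo:.ti.da.mo.pak.ˈle.lel.me.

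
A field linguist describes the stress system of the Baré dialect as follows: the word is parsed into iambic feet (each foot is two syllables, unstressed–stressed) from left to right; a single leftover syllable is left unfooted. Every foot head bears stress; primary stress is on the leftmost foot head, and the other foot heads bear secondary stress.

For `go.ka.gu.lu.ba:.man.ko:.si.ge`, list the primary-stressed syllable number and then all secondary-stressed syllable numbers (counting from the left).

primary 2, secondary 4, 6, 8

Parse left to right into iambic (σˈσ) feet: (go.ˈka) (gu.ˈlu) (ba:.ˈman) (ko:.ˈsi) ge. Syllable 9 is left unfooted.
Foot heads (stressed positions): 2, 4, 6, 8.
End Rule Leftmost: primary stress on the leftmost head = syllable 2.
Secondary stress on 4, 6, 8: go.ˈka.gu.ˌlu.ba:.ˌman.ko:.ˌsi.ge.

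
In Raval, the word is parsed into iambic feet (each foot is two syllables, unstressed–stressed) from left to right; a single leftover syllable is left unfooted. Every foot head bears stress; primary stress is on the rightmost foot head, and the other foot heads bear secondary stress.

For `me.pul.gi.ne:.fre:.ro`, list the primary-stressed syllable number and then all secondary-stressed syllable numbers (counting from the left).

Parse left to right into iambic (σˈσ) feet: (me.ˈpul) (gi.ˈne:) (fre:.ˈro).
Foot heads (stressed positions): 2, 4, 6.
End Rule Rightmost: primary stress on the rightmost head = syllable 6.
Secondary stress on 2, 4: me.ˌpul.gi.ˌne:.fre:.ˈro.

primary 6, secondary 2, 4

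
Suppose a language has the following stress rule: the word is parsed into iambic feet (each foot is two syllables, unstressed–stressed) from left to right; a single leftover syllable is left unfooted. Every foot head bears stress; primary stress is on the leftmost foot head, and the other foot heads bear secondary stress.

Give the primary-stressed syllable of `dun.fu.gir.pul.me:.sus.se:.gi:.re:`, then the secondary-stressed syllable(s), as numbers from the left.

Parse left to right into iambic (σˈσ) feet: (dun.ˈfu) (gir.ˈpul) (me:.ˈsus) (se:.ˈgi:) re:. Syllable 9 is left unfooted.
Foot heads (stressed positions): 2, 4, 6, 8.
End Rule Leftmost: primary stress on the leftmost head = syllable 2.
Secondary stress on 4, 6, 8: dun.ˈfu.gir.ˌpul.me:.ˌsus.se:.ˌgi:.re:.

primary 2, secondary 4, 6, 8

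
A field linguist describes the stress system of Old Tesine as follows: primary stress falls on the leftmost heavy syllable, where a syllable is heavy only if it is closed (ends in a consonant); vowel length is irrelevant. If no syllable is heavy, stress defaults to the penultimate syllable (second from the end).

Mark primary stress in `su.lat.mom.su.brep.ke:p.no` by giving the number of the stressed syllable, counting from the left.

Weights: 1 su L, 2 lat H, 3 mom H, 4 su L, 5 brep H, 6 ke:p H, 7 no L.
Heavy syllables in the domain: 2, 3, 5, 6. The leftmost is syllable 2 (lat).
Primary stress: syllable 2 → su.ˈlat.mom.su.brep.ke:p.no.

2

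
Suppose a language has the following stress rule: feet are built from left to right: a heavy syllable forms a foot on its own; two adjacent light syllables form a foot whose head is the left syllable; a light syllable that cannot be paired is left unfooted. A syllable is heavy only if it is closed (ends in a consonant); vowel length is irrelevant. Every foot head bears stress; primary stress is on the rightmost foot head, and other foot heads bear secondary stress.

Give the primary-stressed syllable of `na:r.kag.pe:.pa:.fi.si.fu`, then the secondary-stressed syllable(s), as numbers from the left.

primary 5, secondary 1, 2, 3

Weights: 1 na:r H, 2 kag H, 3 pe: L, 4 pa: L, 5 fi L, 6 si L, 7 fu L.
Parse left to right (heavy = foot alone; LL = one foot; stranded L unfooted): (ˈna:r) (ˈkag) (ˈpe:.pa:) (ˈfi.si) fu.
Foot heads: 1, 2, 3, 5.
Primary stress on the rightmost head = syllable 5.
Secondary stress on 1, 2, 3: ˌna:r.ˌkag.ˌpe:.pa:.ˈfi.si.fu.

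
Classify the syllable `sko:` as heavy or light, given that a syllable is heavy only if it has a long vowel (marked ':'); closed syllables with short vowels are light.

`sko:`: long vowel, open (no coda). Long vowel → heavy.

heavy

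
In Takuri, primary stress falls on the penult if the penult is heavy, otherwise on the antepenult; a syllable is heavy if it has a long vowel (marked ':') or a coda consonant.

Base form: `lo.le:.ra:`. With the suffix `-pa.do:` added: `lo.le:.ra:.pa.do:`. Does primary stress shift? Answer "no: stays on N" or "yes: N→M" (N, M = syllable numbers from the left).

Base `lo.le:.ra:` (3 syllables):
  Weights: 1 lo L, 2 le: H, 3 ra: H.
  The penult (syllable 2, le:) is heavy, so it takes stress.
  → primary stress on syllable 2.
Suffixed `lo.le:.ra:.pa.do:` (5 syllables):
  Weights: 3 ra: H, 4 pa L, 5 do: H.
  The penult (syllable 4, pa) is light, so stress falls on the antepenult (syllable 3, ra:).
  → primary stress on syllable 3.

yes: 2→3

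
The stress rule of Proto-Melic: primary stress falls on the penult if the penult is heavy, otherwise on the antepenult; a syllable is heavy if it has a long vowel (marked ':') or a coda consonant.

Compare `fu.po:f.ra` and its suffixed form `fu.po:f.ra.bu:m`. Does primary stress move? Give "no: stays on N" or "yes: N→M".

no: stays on 2

Base `fu.po:f.ra` (3 syllables):
  Weights: 1 fu L, 2 po:f H, 3 ra L.
  The penult (syllable 2, po:f) is heavy, so it takes stress.
  → primary stress on syllable 2.
Suffixed `fu.po:f.ra.bu:m` (4 syllables):
  Weights: 2 po:f H, 3 ra L, 4 bu:m H.
  The penult (syllable 3, ra) is light, so stress falls on the antepenult (syllable 2, po:f).
  → primary stress on syllable 2.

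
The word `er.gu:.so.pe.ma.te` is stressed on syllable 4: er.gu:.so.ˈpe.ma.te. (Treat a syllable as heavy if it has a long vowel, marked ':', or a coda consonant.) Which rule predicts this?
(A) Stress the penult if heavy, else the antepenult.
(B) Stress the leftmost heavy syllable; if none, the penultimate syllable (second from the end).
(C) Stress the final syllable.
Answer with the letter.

Rule A → syllable 4 ✓.
Rule B → syllable 1 (observed: 4).
Rule C → syllable 6 (observed: 4).

A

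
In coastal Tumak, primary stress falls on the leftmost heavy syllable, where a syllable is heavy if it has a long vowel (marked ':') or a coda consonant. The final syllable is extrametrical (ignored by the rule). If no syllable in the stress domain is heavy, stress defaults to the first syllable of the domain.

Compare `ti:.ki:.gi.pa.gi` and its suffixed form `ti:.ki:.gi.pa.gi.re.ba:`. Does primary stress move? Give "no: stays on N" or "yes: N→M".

no: stays on 1

Base `ti:.ki:.gi.pa.gi` (5 syllables):
  The final syllable (5, gi) is extrametrical; the stress domain is syllables 1–4.
  Weights: 1 ti: H, 2 ki: H, 3 gi L, 4 pa L.
  Heavy syllables in the domain: 1, 2. The leftmost is syllable 1 (ti:).
  → primary stress on syllable 1.
Suffixed `ti:.ki:.gi.pa.gi.re.ba:` (7 syllables):
  The final syllable (7, ba:) is extrametrical; the stress domain is syllables 1–6.
  Weights: 1 ti: H, 2 ki: H, 3 gi L, 4 pa L, 5 gi L, 6 re L.
  Heavy syllables in the domain: 1, 2. The leftmost is syllable 1 (ti:).
  → primary stress on syllable 1.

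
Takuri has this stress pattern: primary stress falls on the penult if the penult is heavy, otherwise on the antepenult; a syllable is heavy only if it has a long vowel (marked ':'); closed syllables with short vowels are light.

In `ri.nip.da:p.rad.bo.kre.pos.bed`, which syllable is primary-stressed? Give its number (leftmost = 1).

6

Weights: 6 kre L, 7 pos L, 8 bed L.
The penult (syllable 7, pos) is light, so stress falls on the antepenult (syllable 6, kre).
Primary stress: syllable 6 → ri.nip.da:p.rad.bo.ˈkre.pos.bed.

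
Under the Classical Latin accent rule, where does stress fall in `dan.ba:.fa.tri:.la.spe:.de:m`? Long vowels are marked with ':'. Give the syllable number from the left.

6

Classical Latin: stress the penult if heavy (long vowel or closed), else the antepenult.
Weights: 5 la L, 6 spe: H, 7 de:m H.
The penult (syllable 6, spe:) is heavy, so it takes stress.
Stress on syllable 6: dan.ba:.fa.tri:.la.ˈspe:.de:m.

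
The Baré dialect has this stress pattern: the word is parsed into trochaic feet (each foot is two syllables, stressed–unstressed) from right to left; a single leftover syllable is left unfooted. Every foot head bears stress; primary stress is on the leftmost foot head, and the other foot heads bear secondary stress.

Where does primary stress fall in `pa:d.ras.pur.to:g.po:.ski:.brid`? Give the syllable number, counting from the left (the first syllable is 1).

Parse right to left into trochaic (ˈσσ) feet: pa:d (ˈras.pur) (ˈto:g.po:) (ˈski:.brid). Syllable 1 is left unfooted.
Foot heads (stressed positions): 2, 4, 6.
End Rule Leftmost: primary stress on the leftmost head = syllable 2.
Primary stress: syllable 2 → pa:d.ˈras.pur.to:g.po:.ski:.brid.

2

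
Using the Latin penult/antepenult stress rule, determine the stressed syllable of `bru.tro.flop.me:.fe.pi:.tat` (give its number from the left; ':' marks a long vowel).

6

Classical Latin: stress the penult if heavy (long vowel or closed), else the antepenult.
Weights: 5 fe L, 6 pi: H, 7 tat H.
The penult (syllable 6, pi:) is heavy, so it takes stress.
Stress on syllable 6: bru.tro.flop.me:.fe.ˈpi:.tat.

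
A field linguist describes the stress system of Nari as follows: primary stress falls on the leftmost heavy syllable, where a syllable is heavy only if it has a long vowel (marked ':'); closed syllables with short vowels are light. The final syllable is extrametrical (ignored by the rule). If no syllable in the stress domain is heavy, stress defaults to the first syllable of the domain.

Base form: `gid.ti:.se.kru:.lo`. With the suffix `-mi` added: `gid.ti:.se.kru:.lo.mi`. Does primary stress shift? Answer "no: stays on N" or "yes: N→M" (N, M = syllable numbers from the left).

no: stays on 2

Base `gid.ti:.se.kru:.lo` (5 syllables):
  The final syllable (5, lo) is extrametrical; the stress domain is syllables 1–4.
  Weights: 1 gid L, 2 ti: H, 3 se L, 4 kru: H.
  Heavy syllables in the domain: 2, 4. The leftmost is syllable 2 (ti:).
  → primary stress on syllable 2.
Suffixed `gid.ti:.se.kru:.lo.mi` (6 syllables):
  The final syllable (6, mi) is extrametrical; the stress domain is syllables 1–5.
  Weights: 1 gid L, 2 ti: H, 3 se L, 4 kru: H, 5 lo L.
  Heavy syllables in the domain: 2, 4. The leftmost is syllable 2 (ti:).
  → primary stress on syllable 2.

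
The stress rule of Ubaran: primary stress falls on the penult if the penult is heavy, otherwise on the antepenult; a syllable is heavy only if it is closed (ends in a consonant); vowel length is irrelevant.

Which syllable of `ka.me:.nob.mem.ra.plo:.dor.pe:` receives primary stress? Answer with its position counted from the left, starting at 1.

7

Weights: 6 plo: L, 7 dor H, 8 pe: L.
The penult (syllable 7, dor) is heavy, so it takes stress.
Primary stress: syllable 7 → ka.me:.nob.mem.ra.plo:.ˈdor.pe:.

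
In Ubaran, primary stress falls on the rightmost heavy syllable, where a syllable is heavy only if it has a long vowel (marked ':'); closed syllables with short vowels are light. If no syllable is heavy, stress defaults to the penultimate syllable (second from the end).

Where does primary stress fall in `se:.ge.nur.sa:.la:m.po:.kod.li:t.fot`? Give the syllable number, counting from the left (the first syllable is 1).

Weights: 1 se: H, 2 ge L, 3 nur L, 4 sa: H, 5 la:m H, 6 po: H, 7 kod L, 8 li:t H, 9 fot L.
Heavy syllables in the domain: 1, 4, 5, 6, 8. The rightmost is syllable 8 (li:t).
Primary stress: syllable 8 → se:.ge.nur.sa:.la:m.po:.kod.ˈli:t.fot.

8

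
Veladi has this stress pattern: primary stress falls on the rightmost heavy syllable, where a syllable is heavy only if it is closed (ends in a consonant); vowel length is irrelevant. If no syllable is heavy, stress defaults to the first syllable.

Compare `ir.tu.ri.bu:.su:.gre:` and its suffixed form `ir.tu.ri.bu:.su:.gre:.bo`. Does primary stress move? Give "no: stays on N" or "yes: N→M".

no: stays on 1

Base `ir.tu.ri.bu:.su:.gre:` (6 syllables):
  Weights: 1 ir H, 2 tu L, 3 ri L, 4 bu: L, 5 su: L, 6 gre: L.
  Heavy syllables in the domain: 1. The rightmost is syllable 1 (ir).
  → primary stress on syllable 1.
Suffixed `ir.tu.ri.bu:.su:.gre:.bo` (7 syllables):
  Weights: 1 ir H, 2 tu L, 3 ri L, 4 bu: L, 5 su: L, 6 gre: L, 7 bo L.
  Heavy syllables in the domain: 1. The rightmost is syllable 1 (ir).
  → primary stress on syllable 1.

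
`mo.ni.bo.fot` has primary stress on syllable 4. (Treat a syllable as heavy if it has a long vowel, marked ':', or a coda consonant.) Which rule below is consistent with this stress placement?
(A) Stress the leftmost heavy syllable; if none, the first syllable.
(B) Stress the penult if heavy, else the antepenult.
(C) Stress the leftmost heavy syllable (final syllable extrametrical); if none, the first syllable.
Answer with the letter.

A

Rule A → syllable 4 ✓.
Rule B → syllable 2 (observed: 4).
Rule C → syllable 1 (observed: 4).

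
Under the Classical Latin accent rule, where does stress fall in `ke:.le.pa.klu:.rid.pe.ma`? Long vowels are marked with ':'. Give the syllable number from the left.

5

Classical Latin: stress the penult if heavy (long vowel or closed), else the antepenult.
Weights: 5 rid H, 6 pe L, 7 ma L.
The penult (syllable 6, pe) is light, so stress falls on the antepenult (syllable 5, rid).
Stress on syllable 5: ke:.le.pa.klu:.ˈrid.pe.ma.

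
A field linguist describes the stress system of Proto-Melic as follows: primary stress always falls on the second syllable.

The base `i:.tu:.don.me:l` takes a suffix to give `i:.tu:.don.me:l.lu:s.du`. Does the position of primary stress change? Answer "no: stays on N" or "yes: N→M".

no: stays on 2

Base `i:.tu:.don.me:l` (4 syllables):
  The word has 4 syllables; the second syllable is syllable 2 (tu:).
  → primary stress on syllable 2.
Suffixed `i:.tu:.don.me:l.lu:s.du` (6 syllables):
  The word has 6 syllables; the second syllable is syllable 2 (tu:).
  → primary stress on syllable 2.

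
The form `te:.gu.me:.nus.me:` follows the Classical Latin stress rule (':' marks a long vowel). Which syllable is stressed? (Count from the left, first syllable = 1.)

Classical Latin: stress the penult if heavy (long vowel or closed), else the antepenult.
Weights: 3 me: H, 4 nus H, 5 me: H.
The penult (syllable 4, nus) is heavy, so it takes stress.
Stress on syllable 4: te:.gu.me:.ˈnus.me:.

4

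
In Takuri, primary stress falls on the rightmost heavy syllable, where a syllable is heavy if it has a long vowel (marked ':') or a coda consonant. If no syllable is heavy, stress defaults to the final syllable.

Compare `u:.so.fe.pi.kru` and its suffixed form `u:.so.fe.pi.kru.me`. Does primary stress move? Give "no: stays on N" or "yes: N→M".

no: stays on 1

Base `u:.so.fe.pi.kru` (5 syllables):
  Weights: 1 u: H, 2 so L, 3 fe L, 4 pi L, 5 kru L.
  Heavy syllables in the domain: 1. The rightmost is syllable 1 (u:).
  → primary stress on syllable 1.
Suffixed `u:.so.fe.pi.kru.me` (6 syllables):
  Weights: 1 u: H, 2 so L, 3 fe L, 4 pi L, 5 kru L, 6 me L.
  Heavy syllables in the domain: 1. The rightmost is syllable 1 (u:).
  → primary stress on syllable 1.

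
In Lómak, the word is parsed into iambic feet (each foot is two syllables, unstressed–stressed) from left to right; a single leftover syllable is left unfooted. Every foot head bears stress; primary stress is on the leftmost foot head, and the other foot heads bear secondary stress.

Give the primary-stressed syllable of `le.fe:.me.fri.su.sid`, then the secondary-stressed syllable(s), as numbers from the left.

primary 2, secondary 4, 6

Parse left to right into iambic (σˈσ) feet: (le.ˈfe:) (me.ˈfri) (su.ˈsid).
Foot heads (stressed positions): 2, 4, 6.
End Rule Leftmost: primary stress on the leftmost head = syllable 2.
Secondary stress on 4, 6: le.ˈfe:.me.ˌfri.su.ˌsid.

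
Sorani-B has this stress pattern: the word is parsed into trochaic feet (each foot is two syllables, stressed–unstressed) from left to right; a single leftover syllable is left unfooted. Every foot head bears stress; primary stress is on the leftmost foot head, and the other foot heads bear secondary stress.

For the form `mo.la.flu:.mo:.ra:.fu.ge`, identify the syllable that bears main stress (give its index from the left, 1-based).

Parse left to right into trochaic (ˈσσ) feet: (ˈmo.la) (ˈflu:.mo:) (ˈra:.fu) ge. Syllable 7 is left unfooted.
Foot heads (stressed positions): 1, 3, 5.
End Rule Leftmost: primary stress on the leftmost head = syllable 1.
Primary stress: syllable 1 → ˈmo.la.flu:.mo:.ra:.fu.ge.

1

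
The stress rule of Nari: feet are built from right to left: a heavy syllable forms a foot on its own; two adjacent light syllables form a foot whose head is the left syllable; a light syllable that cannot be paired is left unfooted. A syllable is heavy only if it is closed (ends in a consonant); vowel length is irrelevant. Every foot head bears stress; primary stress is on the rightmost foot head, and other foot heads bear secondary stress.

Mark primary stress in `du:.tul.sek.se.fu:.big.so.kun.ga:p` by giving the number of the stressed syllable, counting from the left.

Weights: 1 du: L, 2 tul H, 3 sek H, 4 se L, 5 fu: L, 6 big H, 7 so L, 8 kun H, 9 ga:p H.
Parse right to left (heavy = foot alone; LL = one foot; stranded L unfooted): du: (ˈtul) (ˈsek) (ˈse.fu:) (ˈbig) so (ˈkun) (ˈga:p).
Foot heads: 2, 3, 4, 6, 8, 9.
Primary stress on the rightmost head = syllable 9.
Primary stress: syllable 9 → du:.tul.sek.se.fu:.big.so.kun.ˈga:p.

9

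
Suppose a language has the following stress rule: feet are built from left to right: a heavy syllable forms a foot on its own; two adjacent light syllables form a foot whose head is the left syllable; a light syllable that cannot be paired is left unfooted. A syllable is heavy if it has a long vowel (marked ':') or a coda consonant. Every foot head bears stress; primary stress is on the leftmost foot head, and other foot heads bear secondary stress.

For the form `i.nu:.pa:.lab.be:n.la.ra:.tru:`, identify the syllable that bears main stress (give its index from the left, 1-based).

2

Weights: 1 i L, 2 nu: H, 3 pa: H, 4 lab H, 5 be:n H, 6 la L, 7 ra: H, 8 tru: H.
Parse left to right (heavy = foot alone; LL = one foot; stranded L unfooted): i (ˈnu:) (ˈpa:) (ˈlab) (ˈbe:n) la (ˈra:) (ˈtru:).
Foot heads: 2, 3, 4, 5, 7, 8.
Primary stress on the leftmost head = syllable 2.
Primary stress: syllable 2 → i.ˈnu:.pa:.lab.be:n.la.ra:.tru:.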